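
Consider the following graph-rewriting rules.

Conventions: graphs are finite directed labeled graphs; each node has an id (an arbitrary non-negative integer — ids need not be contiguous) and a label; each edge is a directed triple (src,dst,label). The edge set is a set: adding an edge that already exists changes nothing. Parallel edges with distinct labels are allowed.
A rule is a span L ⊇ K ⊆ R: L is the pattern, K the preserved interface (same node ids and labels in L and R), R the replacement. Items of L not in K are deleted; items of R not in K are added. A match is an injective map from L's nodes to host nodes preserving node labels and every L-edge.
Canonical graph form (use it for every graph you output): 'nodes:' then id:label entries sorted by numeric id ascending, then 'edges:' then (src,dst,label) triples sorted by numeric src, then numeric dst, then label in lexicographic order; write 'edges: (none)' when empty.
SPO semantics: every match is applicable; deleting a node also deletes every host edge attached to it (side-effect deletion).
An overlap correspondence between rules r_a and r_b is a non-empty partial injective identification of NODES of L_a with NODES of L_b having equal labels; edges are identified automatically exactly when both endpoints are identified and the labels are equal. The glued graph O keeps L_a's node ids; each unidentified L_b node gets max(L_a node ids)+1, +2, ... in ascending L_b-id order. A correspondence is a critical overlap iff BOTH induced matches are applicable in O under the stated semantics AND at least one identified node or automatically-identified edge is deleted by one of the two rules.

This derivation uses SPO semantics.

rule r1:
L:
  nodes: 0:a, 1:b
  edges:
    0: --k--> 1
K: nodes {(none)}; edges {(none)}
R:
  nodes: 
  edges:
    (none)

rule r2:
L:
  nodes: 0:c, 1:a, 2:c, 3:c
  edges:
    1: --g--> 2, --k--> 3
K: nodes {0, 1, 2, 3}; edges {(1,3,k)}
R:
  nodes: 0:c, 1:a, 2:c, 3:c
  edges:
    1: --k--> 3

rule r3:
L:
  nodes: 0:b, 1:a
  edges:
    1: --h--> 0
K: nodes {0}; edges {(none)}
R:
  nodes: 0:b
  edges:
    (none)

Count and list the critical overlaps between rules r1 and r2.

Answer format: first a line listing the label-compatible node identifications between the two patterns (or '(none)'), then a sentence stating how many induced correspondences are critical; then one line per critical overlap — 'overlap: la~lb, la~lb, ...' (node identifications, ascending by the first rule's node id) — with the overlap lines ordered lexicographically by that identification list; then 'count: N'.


label-compatible node identifications between L(r1) and L(r2): 0~1
1 of the induced correspondences is a critical overlap of r1 and r2.
overlap: 0~1
count: 1


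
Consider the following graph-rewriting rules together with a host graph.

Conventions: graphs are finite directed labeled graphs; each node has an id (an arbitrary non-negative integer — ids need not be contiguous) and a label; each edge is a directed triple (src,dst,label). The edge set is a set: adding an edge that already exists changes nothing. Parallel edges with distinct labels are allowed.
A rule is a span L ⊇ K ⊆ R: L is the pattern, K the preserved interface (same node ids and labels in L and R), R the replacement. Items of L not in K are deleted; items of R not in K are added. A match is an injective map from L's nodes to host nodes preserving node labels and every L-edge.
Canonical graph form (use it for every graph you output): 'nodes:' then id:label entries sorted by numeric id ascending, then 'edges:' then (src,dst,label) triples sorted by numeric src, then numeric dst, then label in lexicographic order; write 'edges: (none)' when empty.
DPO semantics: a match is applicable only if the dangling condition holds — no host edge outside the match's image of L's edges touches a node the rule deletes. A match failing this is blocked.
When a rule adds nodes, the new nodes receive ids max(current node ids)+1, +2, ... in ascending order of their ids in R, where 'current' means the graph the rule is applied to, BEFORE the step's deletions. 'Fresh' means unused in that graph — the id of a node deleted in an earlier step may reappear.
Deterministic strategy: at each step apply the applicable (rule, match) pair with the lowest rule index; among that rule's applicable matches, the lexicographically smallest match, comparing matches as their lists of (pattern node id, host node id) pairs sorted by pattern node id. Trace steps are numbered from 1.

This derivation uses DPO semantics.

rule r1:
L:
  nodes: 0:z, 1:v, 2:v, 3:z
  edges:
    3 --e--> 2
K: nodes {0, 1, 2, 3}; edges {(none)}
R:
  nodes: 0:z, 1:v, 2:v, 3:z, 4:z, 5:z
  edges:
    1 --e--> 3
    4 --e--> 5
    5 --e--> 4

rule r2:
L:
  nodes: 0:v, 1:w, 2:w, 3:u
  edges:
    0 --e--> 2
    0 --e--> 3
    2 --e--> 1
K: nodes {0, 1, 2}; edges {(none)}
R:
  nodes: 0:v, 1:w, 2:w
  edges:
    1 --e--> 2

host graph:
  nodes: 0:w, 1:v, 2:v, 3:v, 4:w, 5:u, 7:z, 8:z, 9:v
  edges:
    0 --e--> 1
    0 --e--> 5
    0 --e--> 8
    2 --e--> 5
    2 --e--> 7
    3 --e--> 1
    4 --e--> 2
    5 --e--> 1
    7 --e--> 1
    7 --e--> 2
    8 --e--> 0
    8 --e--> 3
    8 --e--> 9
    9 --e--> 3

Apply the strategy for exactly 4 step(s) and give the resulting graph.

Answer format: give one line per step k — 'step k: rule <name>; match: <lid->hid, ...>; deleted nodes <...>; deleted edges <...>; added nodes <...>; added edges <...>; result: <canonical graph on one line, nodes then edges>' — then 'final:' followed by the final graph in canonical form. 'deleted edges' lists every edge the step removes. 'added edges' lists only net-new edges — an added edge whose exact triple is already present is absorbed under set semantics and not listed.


step 1: rule r1; match: 0->7, 1->1, 2->3, 3->8; deleted nodes (none); deleted edges (8,3,e); added nodes 10, 11; added edges (1,8,e); (10,11,e); (11,10,e); result: nodes: 0:w, 1:v, 2:v, 3:v, 4:w, 5:u, 7:z, 8:z, 9:v, 10:z, 11:z edges: (0,1,e); (0,5,e); (0,8,e); (1,8,e); (2,5,e); (2,7,e); (3,1,e); (4,2,e); (5,1,e); (7,1,e); (7,2,e); (8,0,e); (8,9,e); (9,3,e); (10,11,e); (11,10,e)
step 2: rule r1; match: 0->7, 1->1, 2->9, 3->8; deleted nodes (none); deleted edges (8,9,e); added nodes 12, 13; added edges (12,13,e); (13,12,e); result: nodes: 0:w, 1:v, 2:v, 3:v, 4:w, 5:u, 7:z, 8:z, 9:v, 10:z, 11:z, 12:z, 13:z edges: (0,1,e); (0,5,e); (0,8,e); (1,8,e); (2,5,e); (2,7,e); (3,1,e); (4,2,e); (5,1,e); (7,1,e); (7,2,e); (8,0,e); (9,3,e); (10,11,e); (11,10,e); (12,13,e); (13,12,e)
step 3: rule r1; match: 0->8, 1->1, 2->2, 3->7; deleted nodes (none); deleted edges (7,2,e); added nodes 14, 15; added edges (1,7,e); (14,15,e); (15,14,e); result: nodes: 0:w, 1:v, 2:v, 3:v, 4:w, 5:u, 7:z, 8:z, 9:v, 10:z, 11:z, 12:z, 13:z, 14:z, 15:z edges: (0,1,e); (0,5,e); (0,8,e); (1,7,e); (1,8,e); (2,5,e); (2,7,e); (3,1,e); (4,2,e); (5,1,e); (7,1,e); (8,0,e); (9,3,e); (10,11,e); (11,10,e); (12,13,e); (13,12,e); (14,15,e); (15,14,e)
step 4: rule r1; match: 0->8, 1->2, 2->1, 3->7; deleted nodes (none); deleted edges (7,1,e); added nodes 16, 17; added edges (16,17,e); (17,16,e); result: nodes: 0:w, 1:v, 2:v, 3:v, 4:w, 5:u, 7:z, 8:z, 9:v, 10:z, 11:z, 12:z, 13:z, 14:z, 15:z, 16:z, 17:z edges: (0,1,e); (0,5,e); (0,8,e); (1,7,e); (1,8,e); (2,5,e); (2,7,e); (3,1,e); (4,2,e); (5,1,e); (8,0,e); (9,3,e); (10,11,e); (11,10,e); (12,13,e); (13,12,e); (14,15,e); (15,14,e); (16,17,e); (17,16,e)
final:
nodes: 0:w, 1:v, 2:v, 3:v, 4:w, 5:u, 7:z, 8:z, 9:v, 10:z, 11:z, 12:z, 13:z, 14:z, 15:z, 16:z, 17:z
edges: (0,1,e); (0,5,e); (0,8,e); (1,7,e); (1,8,e); (2,5,e); (2,7,e); (3,1,e); (4,2,e); (5,1,e); (8,0,e); (9,3,e); (10,11,e); (11,10,e); (12,13,e); (13,12,e); (14,15,e); (15,14,e); (16,17,e); (17,16,e)


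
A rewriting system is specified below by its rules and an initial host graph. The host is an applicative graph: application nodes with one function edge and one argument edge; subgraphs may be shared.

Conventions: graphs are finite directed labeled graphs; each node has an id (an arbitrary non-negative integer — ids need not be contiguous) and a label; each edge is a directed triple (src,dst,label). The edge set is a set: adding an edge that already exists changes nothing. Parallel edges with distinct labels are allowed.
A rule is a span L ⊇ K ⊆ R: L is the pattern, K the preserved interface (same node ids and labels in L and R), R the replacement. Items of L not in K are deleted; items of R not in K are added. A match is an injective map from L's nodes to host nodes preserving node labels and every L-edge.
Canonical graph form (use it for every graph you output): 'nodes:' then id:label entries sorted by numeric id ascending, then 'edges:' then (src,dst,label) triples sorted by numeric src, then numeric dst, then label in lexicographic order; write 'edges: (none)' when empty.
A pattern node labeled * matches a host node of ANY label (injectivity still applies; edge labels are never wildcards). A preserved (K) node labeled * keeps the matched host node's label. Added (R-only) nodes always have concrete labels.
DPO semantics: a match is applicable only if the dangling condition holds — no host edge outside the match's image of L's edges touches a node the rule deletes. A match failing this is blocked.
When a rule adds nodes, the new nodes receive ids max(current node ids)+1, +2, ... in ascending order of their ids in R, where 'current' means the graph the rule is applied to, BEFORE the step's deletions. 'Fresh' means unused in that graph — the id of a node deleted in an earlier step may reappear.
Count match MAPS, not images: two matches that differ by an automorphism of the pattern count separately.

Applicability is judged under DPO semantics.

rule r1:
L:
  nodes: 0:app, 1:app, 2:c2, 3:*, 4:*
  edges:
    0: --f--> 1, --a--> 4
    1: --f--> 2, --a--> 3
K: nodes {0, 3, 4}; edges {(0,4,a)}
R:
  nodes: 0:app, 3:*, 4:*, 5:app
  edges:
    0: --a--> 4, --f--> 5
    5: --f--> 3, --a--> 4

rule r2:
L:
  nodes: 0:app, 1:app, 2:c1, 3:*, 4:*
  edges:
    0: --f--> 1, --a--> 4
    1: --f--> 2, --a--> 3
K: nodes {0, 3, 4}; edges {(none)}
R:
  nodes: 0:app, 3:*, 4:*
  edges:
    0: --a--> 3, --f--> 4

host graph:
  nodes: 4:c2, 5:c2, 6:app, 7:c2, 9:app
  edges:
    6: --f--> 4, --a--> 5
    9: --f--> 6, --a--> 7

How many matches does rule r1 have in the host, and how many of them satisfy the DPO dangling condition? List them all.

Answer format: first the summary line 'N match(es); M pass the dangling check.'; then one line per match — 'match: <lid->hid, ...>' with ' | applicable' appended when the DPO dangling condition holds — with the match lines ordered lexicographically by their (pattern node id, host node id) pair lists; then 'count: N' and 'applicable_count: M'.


1 match(es); 1 pass the dangling check.
match: 0->9, 1->6, 2->4, 3->5, 4->7 | applicable
count: 1
applicable_count: 1


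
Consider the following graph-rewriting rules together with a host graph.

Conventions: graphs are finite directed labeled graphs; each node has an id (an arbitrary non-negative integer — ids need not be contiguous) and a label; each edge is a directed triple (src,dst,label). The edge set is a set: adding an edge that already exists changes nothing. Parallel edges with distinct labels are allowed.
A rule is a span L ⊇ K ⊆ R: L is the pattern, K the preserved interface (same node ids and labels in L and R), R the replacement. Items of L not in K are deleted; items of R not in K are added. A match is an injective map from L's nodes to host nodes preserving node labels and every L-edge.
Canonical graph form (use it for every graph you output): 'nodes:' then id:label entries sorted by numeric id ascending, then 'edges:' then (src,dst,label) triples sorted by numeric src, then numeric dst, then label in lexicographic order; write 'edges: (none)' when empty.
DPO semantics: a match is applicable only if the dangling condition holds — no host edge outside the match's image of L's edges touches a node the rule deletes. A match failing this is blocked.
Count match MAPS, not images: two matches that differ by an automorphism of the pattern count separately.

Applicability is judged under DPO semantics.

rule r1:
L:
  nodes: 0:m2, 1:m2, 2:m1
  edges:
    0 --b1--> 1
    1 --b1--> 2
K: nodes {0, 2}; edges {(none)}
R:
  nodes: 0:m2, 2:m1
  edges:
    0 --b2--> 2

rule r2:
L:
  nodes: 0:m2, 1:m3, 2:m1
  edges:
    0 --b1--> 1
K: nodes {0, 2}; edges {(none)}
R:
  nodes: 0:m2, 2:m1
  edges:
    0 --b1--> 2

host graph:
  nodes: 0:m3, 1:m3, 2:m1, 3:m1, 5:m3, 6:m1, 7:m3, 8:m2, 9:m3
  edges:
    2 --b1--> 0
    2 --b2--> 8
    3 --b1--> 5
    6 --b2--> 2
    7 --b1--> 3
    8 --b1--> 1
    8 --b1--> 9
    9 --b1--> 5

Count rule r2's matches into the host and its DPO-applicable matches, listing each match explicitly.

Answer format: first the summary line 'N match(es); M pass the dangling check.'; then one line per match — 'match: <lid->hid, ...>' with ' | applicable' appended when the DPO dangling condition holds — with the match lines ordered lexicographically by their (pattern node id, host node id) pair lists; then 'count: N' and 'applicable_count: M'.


6 match(es); 3 pass the dangling check.
match: 0->8, 1->1, 2->2 | applicable
match: 0->8, 1->1, 2->3 | applicable
match: 0->8, 1->1, 2->6 | applicable
match: 0->8, 1->9, 2->2
match: 0->8, 1->9, 2->3
match: 0->8, 1->9, 2->6
count: 6
applicable_count: 3


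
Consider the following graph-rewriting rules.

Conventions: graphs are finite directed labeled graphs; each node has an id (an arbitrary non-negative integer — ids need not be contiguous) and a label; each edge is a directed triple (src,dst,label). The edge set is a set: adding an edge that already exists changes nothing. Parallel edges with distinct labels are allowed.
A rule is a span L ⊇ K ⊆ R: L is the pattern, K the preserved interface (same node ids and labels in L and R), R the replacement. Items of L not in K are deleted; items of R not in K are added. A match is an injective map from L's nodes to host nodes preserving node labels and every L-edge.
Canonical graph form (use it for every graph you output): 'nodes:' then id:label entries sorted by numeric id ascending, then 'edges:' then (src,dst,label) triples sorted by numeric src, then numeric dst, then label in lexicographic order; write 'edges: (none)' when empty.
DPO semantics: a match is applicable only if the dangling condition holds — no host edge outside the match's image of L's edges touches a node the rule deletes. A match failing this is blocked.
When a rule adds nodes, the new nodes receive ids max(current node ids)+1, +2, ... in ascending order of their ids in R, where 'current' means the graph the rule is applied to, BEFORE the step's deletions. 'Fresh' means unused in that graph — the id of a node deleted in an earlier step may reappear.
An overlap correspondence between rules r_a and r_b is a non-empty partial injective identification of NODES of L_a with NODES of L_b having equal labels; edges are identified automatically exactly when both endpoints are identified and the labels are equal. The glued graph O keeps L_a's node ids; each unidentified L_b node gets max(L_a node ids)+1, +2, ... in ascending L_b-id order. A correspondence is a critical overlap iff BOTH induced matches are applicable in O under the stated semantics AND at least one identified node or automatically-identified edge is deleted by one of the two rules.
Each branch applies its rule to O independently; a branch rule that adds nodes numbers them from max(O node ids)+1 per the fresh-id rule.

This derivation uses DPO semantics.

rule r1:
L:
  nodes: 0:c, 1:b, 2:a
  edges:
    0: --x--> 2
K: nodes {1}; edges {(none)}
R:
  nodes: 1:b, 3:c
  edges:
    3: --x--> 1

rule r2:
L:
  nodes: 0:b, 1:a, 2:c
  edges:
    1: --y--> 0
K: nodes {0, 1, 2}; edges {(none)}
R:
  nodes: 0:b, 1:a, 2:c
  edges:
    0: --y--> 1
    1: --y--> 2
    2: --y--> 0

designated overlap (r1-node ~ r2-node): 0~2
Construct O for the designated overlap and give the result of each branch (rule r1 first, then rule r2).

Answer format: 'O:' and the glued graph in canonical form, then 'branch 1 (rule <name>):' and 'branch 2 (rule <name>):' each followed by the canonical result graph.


O:
nodes: 0:c, 1:b, 2:a, 3:b, 4:a
edges: (0,2,x); (4,3,y)
branch 1 (rule r1):
nodes: 1:b, 3:b, 4:a, 5:c
edges: (4,3,y); (5,1,x)
branch 2 (rule r2):
nodes: 0:c, 1:b, 2:a, 3:b, 4:a
edges: (0,2,x); (0,3,y); (3,4,y); (4,0,y)


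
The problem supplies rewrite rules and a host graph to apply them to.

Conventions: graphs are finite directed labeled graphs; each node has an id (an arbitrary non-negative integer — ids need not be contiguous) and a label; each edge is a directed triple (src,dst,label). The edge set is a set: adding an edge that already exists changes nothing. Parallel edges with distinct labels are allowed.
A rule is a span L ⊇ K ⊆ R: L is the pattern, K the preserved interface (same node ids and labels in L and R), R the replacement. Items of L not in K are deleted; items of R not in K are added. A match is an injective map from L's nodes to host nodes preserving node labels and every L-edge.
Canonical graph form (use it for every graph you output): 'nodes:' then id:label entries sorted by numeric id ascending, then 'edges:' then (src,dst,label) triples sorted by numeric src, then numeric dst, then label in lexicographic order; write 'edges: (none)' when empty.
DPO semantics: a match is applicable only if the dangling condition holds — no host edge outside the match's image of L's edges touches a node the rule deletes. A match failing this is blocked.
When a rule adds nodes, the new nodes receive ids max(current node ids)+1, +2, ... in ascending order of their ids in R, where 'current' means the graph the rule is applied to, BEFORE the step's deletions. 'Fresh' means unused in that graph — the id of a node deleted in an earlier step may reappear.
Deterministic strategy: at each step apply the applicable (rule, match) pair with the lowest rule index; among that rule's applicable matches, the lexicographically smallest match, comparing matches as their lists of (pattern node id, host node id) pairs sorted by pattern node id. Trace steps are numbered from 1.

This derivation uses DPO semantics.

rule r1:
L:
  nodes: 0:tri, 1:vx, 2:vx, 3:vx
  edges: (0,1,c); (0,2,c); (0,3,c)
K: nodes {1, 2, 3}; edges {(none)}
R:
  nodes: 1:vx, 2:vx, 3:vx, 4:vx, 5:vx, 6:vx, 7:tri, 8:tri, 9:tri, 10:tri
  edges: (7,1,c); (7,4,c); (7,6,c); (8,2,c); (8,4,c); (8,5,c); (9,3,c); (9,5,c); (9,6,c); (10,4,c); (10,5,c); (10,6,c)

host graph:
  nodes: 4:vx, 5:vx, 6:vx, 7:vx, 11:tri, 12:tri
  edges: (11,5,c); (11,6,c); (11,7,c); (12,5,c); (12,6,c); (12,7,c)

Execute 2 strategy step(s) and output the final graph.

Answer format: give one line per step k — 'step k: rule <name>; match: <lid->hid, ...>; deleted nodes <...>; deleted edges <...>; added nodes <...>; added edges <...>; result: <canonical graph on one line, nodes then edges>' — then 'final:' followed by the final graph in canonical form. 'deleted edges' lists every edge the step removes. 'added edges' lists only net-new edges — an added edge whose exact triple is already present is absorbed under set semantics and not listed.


step 1: rule r1; match: 0->11, 1->5, 2->6, 3->7; deleted nodes 11; deleted edges (11,5,c); (11,6,c); (11,7,c); added nodes 13, 14, 15, 16, 17, 18, 19; added edges (16,5,c); (16,13,c); (16,15,c); (17,6,c); (17,13,c); (17,14,c); (18,7,c); (18,14,c); (18,15,c); (19,13,c); (19,14,c); (19,15,c); result: nodes: 4:vx, 5:vx, 6:vx, 7:vx, 12:tri, 13:vx, 14:vx, 15:vx, 16:tri, 17:tri, 18:tri, 19:tri edges: (12,5,c); (12,6,c); (12,7,c); (16,5,c); (16,13,c); (16,15,c); (17,6,c); (17,13,c); (17,14,c); (18,7,c); (18,14,c); (18,15,c); (19,13,c); (19,14,c); (19,15,c)
step 2: rule r1; match: 0->12, 1->5, 2->6, 3->7; deleted nodes 12; deleted edges (12,5,c); (12,6,c); (12,7,c); added nodes 20, 21, 22, 23, 24, 25, 26; added edges (23,5,c); (23,20,c); (23,22,c); (24,6,c); (24,20,c); (24,21,c); (25,7,c); (25,21,c); (25,22,c); (26,20,c); (26,21,c); (26,22,c); result: nodes: 4:vx, 5:vx, 6:vx, 7:vx, 13:vx, 14:vx, 15:vx, 16:tri, 17:tri, 18:tri, 19:tri, 20:vx, 21:vx, 22:vx, 23:tri, 24:tri, 25:tri, 26:tri edges: (16,5,c); (16,13,c); (16,15,c); (17,6,c); (17,13,c); (17,14,c); (18,7,c); (18,14,c); (18,15,c); (19,13,c); (19,14,c); (19,15,c); (23,5,c); (23,20,c); (23,22,c); (24,6,c); (24,20,c); (24,21,c); (25,7,c); (25,21,c); (25,22,c); (26,20,c); (26,21,c); (26,22,c)
final:
nodes: 4:vx, 5:vx, 6:vx, 7:vx, 13:vx, 14:vx, 15:vx, 16:tri, 17:tri, 18:tri, 19:tri, 20:vx, 21:vx, 22:vx, 23:tri, 24:tri, 25:tri, 26:tri
edges: (16,5,c); (16,13,c); (16,15,c); (17,6,c); (17,13,c); (17,14,c); (18,7,c); (18,14,c); (18,15,c); (19,13,c); (19,14,c); (19,15,c); (23,5,c); (23,20,c); (23,22,c); (24,6,c); (24,20,c); (24,21,c); (25,7,c); (25,21,c); (25,22,c); (26,20,c); (26,21,c); (26,22,c)


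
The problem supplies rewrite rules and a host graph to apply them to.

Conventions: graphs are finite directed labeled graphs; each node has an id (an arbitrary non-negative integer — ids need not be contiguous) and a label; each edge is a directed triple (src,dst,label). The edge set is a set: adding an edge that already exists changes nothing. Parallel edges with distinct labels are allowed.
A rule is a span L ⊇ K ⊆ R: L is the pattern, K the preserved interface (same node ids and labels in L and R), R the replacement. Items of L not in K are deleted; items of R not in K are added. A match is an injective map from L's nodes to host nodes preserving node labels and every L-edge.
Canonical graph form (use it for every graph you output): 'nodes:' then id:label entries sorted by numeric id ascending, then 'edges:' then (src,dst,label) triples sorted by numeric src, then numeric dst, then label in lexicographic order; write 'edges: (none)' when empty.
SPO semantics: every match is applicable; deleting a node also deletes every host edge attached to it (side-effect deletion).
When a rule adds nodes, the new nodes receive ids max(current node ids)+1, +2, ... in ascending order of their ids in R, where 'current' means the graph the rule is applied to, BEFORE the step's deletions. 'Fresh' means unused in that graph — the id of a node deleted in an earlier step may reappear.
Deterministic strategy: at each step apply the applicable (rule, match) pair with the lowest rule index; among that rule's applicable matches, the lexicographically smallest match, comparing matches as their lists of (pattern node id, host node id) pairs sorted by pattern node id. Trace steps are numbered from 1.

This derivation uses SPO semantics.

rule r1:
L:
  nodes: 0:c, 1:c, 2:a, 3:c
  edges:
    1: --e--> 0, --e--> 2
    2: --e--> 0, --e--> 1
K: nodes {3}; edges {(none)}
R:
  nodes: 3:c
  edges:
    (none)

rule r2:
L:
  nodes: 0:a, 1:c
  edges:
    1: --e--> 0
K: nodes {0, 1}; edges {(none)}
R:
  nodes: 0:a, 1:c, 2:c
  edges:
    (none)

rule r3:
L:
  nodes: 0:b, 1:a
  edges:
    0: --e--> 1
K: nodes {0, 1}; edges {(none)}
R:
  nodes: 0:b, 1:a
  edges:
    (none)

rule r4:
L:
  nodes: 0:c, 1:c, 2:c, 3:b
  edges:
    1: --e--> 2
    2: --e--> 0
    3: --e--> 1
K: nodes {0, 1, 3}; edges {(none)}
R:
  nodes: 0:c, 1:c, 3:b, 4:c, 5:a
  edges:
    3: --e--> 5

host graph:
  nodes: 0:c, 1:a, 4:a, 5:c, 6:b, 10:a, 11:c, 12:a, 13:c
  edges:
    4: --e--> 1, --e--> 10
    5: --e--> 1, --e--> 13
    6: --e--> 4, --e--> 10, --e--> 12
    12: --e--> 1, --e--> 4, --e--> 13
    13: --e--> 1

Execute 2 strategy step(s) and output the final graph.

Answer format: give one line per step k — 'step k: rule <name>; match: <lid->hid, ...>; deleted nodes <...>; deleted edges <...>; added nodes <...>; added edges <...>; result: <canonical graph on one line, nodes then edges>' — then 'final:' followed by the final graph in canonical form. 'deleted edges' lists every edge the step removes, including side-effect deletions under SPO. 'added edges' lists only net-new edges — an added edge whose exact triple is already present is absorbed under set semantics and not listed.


step 1: rule r2; match: 0->1, 1->5; deleted nodes (none); deleted edges (5,1,e); added nodes 14; added edges (none); result: nodes: 0:c, 1:a, 4:a, 5:c, 6:b, 10:a, 11:c, 12:a, 13:c, 14:c edges: (4,1,e); (4,10,e); (5,13,e); (6,4,e); (6,10,e); (6,12,e); (12,1,e); (12,4,e); (12,13,e); (13,1,e)
step 2: rule r2; match: 0->1, 1->13; deleted nodes (none); deleted edges (13,1,e); added nodes 15; added edges (none); result: nodes: 0:c, 1:a, 4:a, 5:c, 6:b, 10:a, 11:c, 12:a, 13:c, 14:c, 15:c edges: (4,1,e); (4,10,e); (5,13,e); (6,4,e); (6,10,e); (6,12,e); (12,1,e); (12,4,e); (12,13,e)
final:
nodes: 0:c, 1:a, 4:a, 5:c, 6:b, 10:a, 11:c, 12:a, 13:c, 14:c, 15:c
edges: (4,1,e); (4,10,e); (5,13,e); (6,4,e); (6,10,e); (6,12,e); (12,1,e); (12,4,e); (12,13,e)


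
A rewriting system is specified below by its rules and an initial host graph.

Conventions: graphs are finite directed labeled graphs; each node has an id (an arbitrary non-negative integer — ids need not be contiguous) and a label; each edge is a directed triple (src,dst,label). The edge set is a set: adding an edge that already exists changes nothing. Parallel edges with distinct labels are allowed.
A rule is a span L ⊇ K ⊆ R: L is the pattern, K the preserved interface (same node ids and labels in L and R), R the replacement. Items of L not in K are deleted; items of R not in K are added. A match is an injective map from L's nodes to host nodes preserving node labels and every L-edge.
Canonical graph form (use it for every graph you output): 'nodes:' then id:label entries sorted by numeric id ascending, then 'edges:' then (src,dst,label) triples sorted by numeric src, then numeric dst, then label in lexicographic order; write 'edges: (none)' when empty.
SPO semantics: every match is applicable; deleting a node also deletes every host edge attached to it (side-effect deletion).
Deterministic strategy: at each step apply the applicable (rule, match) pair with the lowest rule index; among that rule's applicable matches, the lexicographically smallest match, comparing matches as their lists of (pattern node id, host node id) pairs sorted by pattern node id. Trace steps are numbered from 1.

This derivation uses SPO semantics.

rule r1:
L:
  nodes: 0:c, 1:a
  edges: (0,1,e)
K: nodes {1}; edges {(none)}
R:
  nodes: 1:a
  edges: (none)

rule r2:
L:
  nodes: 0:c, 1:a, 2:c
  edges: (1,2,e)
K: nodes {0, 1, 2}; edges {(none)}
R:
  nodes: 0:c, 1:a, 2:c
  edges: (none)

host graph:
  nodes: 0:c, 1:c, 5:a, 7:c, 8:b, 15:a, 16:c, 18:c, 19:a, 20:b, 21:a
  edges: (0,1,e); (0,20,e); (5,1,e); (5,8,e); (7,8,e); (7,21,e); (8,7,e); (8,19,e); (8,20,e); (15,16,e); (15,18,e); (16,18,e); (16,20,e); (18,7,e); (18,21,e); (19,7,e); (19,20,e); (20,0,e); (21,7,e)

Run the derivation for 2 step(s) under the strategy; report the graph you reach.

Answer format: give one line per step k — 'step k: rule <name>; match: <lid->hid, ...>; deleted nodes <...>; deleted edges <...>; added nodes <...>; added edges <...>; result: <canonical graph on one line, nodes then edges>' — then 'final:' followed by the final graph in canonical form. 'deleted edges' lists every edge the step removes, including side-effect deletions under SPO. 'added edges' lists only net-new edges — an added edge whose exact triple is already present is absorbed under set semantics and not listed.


step 1: rule r1; match: 0->7, 1->21; deleted nodes 7; deleted edges (7,8,e); (7,21,e); (8,7,e); (18,7,e); (19,7,e); (21,7,e); added nodes (none); added edges (none); result: nodes: 0:c, 1:c, 5:a, 8:b, 15:a, 16:c, 18:c, 19:a, 20:b, 21:a edges: (0,1,e); (0,20,e); (5,1,e); (5,8,e); (8,19,e); (8,20,e); (15,16,e); (15,18,e); (16,18,e); (16,20,e); (18,21,e); (19,20,e); (20,0,e)
step 2: rule r1; match: 0->18, 1->21; deleted nodes 18; deleted edges (15,18,e); (16,18,e); (18,21,e); added nodes (none); added edges (none); result: nodes: 0:c, 1:c, 5:a, 8:b, 15:a, 16:c, 19:a, 20:b, 21:a edges: (0,1,e); (0,20,e); (5,1,e); (5,8,e); (8,19,e); (8,20,e); (15,16,e); (16,20,e); (19,20,e); (20,0,e)
final:
nodes: 0:c, 1:c, 5:a, 8:b, 15:a, 16:c, 19:a, 20:b, 21:a
edges: (0,1,e); (0,20,e); (5,1,e); (5,8,e); (8,19,e); (8,20,e); (15,16,e); (16,20,e); (19,20,e); (20,0,e)


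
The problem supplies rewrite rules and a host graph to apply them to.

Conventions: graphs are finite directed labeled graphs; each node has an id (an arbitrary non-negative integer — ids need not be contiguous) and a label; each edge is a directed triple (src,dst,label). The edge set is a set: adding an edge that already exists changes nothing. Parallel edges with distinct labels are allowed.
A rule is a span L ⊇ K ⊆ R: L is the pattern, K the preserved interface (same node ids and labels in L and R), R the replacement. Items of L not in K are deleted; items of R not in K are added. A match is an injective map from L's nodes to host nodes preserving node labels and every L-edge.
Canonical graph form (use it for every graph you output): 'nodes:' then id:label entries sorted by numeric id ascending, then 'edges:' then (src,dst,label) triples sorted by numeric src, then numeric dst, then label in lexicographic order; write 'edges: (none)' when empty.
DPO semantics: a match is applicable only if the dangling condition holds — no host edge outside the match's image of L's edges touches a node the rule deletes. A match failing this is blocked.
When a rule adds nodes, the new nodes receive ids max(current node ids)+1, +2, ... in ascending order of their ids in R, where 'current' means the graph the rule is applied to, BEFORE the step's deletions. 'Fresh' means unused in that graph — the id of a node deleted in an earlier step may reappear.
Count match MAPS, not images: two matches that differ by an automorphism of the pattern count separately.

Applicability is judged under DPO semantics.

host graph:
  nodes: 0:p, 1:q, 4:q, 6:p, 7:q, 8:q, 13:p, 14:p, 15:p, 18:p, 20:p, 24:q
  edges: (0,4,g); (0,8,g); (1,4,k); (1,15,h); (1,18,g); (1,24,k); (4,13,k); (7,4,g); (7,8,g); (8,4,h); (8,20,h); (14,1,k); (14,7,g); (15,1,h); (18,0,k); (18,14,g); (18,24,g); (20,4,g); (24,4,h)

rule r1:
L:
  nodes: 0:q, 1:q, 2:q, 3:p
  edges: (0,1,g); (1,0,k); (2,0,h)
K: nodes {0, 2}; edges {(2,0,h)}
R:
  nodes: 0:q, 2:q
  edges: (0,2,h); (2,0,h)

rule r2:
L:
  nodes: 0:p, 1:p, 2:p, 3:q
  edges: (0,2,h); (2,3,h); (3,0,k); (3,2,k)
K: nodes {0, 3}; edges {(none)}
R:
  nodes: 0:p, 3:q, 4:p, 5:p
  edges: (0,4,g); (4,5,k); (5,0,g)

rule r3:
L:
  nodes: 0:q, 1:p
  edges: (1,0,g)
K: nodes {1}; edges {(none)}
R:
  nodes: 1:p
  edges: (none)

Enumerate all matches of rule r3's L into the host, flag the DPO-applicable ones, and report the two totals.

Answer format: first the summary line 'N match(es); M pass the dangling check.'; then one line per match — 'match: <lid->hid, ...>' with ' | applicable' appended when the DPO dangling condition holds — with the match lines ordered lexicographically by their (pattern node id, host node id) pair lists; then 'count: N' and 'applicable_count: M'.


5 match(es); 0 pass the dangling check.
match: 0->4, 1->0
match: 0->4, 1->20
match: 0->7, 1->14
match: 0->8, 1->0
match: 0->24, 1->18
count: 5
applicable_count: 0


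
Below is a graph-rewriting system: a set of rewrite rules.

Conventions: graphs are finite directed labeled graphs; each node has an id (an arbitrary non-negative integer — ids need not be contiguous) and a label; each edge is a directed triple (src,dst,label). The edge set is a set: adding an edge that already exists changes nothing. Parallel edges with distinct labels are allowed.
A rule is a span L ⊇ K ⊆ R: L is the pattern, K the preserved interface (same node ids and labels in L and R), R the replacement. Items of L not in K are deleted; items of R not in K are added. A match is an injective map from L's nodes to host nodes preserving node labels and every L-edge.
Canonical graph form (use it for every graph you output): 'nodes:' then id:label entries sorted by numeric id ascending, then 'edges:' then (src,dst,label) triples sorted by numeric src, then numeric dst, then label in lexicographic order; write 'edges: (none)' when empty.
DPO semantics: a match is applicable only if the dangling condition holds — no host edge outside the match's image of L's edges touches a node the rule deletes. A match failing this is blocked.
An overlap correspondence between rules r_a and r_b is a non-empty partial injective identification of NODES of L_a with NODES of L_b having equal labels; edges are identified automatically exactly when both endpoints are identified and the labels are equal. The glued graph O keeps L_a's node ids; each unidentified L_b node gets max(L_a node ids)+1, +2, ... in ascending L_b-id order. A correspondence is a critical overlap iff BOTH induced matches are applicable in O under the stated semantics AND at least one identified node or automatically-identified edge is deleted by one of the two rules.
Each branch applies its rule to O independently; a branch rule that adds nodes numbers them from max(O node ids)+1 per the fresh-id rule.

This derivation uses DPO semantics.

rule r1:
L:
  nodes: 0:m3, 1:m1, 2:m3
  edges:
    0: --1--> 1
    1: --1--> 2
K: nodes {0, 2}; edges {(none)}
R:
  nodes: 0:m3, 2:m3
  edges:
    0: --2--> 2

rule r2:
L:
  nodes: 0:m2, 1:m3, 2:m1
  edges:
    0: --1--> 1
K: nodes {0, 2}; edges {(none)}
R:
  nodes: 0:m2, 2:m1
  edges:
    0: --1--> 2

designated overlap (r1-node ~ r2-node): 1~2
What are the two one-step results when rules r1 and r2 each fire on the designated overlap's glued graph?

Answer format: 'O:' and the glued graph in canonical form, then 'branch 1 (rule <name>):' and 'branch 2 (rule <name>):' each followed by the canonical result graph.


O:
nodes: 0:m3, 1:m1, 2:m3, 3:m2, 4:m3
edges: (0,1,1); (1,2,1); (3,4,1)
branch 1 (rule r1):
nodes: 0:m3, 2:m3, 3:m2, 4:m3
edges: (0,2,2); (3,4,1)
branch 2 (rule r2):
nodes: 0:m3, 1:m1, 2:m3, 3:m2
edges: (0,1,1); (1,2,1); (3,1,1)


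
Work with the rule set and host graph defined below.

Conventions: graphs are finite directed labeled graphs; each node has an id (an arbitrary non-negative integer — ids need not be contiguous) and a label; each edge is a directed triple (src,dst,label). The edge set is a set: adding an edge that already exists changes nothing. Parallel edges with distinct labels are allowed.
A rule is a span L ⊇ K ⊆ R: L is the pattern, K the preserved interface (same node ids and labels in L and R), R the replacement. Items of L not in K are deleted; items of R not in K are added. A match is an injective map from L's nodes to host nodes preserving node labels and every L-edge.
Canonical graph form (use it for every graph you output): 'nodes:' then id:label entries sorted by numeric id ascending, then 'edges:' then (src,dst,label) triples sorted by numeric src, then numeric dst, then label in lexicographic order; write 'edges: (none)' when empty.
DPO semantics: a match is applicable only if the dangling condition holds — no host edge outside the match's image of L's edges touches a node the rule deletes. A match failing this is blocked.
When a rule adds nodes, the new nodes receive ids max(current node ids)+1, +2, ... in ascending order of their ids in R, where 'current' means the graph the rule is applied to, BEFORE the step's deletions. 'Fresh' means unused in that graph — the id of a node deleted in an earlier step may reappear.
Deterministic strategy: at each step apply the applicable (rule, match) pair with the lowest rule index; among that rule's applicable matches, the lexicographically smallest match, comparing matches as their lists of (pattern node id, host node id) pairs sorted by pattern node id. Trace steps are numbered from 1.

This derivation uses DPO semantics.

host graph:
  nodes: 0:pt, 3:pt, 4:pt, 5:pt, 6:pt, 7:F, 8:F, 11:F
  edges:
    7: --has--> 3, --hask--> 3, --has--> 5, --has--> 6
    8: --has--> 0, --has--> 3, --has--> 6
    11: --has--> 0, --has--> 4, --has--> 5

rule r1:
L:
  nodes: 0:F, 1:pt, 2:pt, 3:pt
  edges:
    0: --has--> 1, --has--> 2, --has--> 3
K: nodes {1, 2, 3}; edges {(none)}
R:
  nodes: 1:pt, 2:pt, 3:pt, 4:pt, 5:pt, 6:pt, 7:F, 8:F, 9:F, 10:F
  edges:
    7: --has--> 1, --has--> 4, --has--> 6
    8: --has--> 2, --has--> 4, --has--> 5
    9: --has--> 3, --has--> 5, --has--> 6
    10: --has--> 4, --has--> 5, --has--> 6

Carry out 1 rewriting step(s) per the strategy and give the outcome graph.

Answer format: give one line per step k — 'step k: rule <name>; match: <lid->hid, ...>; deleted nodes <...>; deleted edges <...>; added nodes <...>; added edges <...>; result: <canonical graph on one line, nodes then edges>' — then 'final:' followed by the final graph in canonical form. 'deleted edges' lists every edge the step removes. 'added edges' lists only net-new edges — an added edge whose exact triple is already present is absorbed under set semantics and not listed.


step 1: rule r1; match: 0->8, 1->0, 2->3, 3->6; deleted nodes 8; deleted edges (8,0,has); (8,3,has); (8,6,has); added nodes 12, 13, 14, 15, 16, 17, 18; added edges (15,0,has); (15,12,has); (15,14,has); (16,3,has); (16,12,has); (16,13,has); (17,6,has); (17,13,has); (17,14,has); (18,12,has); (18,13,has); (18,14,has); result: nodes: 0:pt, 3:pt, 4:pt, 5:pt, 6:pt, 7:F, 11:F, 12:pt, 13:pt, 14:pt, 15:F, 16:F, 17:F, 18:F edges: (7,3,has); (7,3,hask); (7,5,has); (7,6,has); (11,0,has); (11,4,has); (11,5,has); (15,0,has); (15,12,has); (15,14,has); (16,3,has); (16,12,has); (16,13,has); (17,6,has); (17,13,has); (17,14,has); (18,12,has); (18,13,has); (18,14,has)
final:
nodes: 0:pt, 3:pt, 4:pt, 5:pt, 6:pt, 7:F, 11:F, 12:pt, 13:pt, 14:pt, 15:F, 16:F, 17:F, 18:F
edges: (7,3,has); (7,3,hask); (7,5,has); (7,6,has); (11,0,has); (11,4,has); (11,5,has); (15,0,has); (15,12,has); (15,14,has); (16,3,has); (16,12,has); (16,13,has); (17,6,has); (17,13,has); (17,14,has); (18,12,has); (18,13,has); (18,14,has)


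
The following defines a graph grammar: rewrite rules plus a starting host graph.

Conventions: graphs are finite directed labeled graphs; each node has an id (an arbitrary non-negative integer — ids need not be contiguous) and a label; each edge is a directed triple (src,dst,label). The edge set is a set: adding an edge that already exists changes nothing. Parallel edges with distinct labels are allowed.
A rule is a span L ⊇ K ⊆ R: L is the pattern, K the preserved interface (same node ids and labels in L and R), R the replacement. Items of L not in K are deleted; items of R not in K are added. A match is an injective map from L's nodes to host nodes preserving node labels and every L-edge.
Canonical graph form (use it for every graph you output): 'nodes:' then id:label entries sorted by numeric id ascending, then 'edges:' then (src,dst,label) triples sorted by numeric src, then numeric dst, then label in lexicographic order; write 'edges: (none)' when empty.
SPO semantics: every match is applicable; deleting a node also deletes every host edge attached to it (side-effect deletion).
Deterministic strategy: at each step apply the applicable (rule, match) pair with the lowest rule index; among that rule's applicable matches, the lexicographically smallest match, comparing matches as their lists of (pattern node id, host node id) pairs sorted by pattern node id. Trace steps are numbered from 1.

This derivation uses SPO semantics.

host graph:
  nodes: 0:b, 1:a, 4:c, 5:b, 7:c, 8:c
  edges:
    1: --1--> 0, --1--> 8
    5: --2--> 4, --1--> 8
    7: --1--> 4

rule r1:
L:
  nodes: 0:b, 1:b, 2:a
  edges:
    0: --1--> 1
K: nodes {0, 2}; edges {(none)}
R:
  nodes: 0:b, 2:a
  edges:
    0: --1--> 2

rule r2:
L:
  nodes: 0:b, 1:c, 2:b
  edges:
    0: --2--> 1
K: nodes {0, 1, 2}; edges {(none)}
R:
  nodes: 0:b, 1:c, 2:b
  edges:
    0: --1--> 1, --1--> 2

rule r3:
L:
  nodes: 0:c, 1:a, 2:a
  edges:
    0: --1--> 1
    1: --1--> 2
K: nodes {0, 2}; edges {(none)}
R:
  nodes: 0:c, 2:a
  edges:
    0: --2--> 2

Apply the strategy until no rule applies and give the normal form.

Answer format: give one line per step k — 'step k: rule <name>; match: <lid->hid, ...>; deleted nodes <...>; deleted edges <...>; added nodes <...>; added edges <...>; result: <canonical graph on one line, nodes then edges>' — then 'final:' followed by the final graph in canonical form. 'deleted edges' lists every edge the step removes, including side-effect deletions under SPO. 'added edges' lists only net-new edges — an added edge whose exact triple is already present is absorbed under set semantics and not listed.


step 1: rule r2; match: 0->5, 1->4, 2->0; deleted nodes (none); deleted edges (5,4,2); added nodes (none); added edges (5,0,1); (5,4,1); result: nodes: 0:b, 1:a, 4:c, 5:b, 7:c, 8:c edges: (1,0,1); (1,8,1); (5,0,1); (5,4,1); (5,8,1); (7,4,1)
step 2: rule r1; match: 0->5, 1->0, 2->1; deleted nodes 0; deleted edges (1,0,1); (5,0,1); added nodes (none); added edges (5,1,1); result: nodes: 1:a, 4:c, 5:b, 7:c, 8:c edges: (1,8,1); (5,1,1); (5,4,1); (5,8,1); (7,4,1)
final:
nodes: 1:a, 4:c, 5:b, 7:c, 8:c
edges: (1,8,1); (5,1,1); (5,4,1); (5,8,1); (7,4,1)
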